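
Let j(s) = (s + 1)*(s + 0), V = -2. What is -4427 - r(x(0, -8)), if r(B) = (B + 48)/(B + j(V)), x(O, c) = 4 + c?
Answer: -4405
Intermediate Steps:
j(s) = s*(1 + s) (j(s) = (1 + s)*s = s*(1 + s))
r(B) = (48 + B)/(2 + B) (r(B) = (B + 48)/(B - 2*(1 - 2)) = (48 + B)/(B - 2*(-1)) = (48 + B)/(B + 2) = (48 + B)/(2 + B))
-4427 - r(x(0, -8)) = -4427 - (48 + (4 - 8))/(2 + (4 - 8)) = -4427 - (48 - 4)/(2 - 4) = -4427 - 44/(-2) = -4427 - (-1)*44/2 = -4427 - 1*(-22) = -4427 + 22 = -4405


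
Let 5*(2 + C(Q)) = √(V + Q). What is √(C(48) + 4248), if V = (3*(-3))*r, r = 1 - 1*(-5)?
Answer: √(106150 + 5*I*√6)/5 ≈ 65.161 + 0.0037591*I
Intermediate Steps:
r = 6 (r = 1 + 5 = 6)
V = -54 (V = (3*(-3))*6 = -9*6 = -54)
C(Q) = -2 + √(-54 + Q)/5
√(C(48) + 4248) = √((-2 + √(-54 + 48)/5) + 4248) = √((-2 + √(-6)/5) + 4248) = √((-2 + (I*√6)/5) + 4248) = √((-2 + I*√6/5) + 4248) = √(4246 + I*√6/5)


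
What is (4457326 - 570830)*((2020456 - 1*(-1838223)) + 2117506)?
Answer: 23226419097760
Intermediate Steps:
(4457326 - 570830)*((2020456 - 1*(-1838223)) + 2117506) = 3886496*((2020456 + 1838223) + 2117506) = 3886496*(3858679 + 2117506) = 3886496*5976185 = 23226419097760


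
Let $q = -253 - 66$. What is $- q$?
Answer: $319$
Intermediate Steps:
$q = -319$
$- q = \left(-1\right) \left(-319\right) = 319$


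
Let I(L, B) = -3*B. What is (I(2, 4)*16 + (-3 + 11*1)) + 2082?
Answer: 1898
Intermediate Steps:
(I(2, 4)*16 + (-3 + 11*1)) + 2082 = (-3*4*16 + (-3 + 11*1)) + 2082 = (-12*16 + (-3 + 11)) + 2082 = (-192 + 8) + 2082 = -184 + 2082 = 1898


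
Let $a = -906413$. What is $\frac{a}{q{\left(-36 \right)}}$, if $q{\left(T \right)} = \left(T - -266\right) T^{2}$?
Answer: $- \frac{906413}{298080} \approx -3.0408$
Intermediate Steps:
$q{\left(T \right)} = T^{2} \left(266 + T\right)$ ($q{\left(T \right)} = \left(T + 266\right) T^{2} = \left(266 + T\right) T^{2} = T^{2} \left(266 + T\right)$)
$\frac{a}{q{\left(-36 \right)}} = - \frac{906413}{\left(-36\right)^{2} \left(266 - 36\right)} = - \frac{906413}{1296 \cdot 230} = - \frac{906413}{298080}$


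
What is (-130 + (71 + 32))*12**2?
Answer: -3888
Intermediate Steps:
(-130 + (71 + 32))*12**2 = (-130 + 103)*144 = -27*144 = -3888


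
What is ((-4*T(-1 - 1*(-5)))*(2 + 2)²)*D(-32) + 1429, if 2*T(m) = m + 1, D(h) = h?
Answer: 6549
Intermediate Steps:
T(m) = ½ + m/2 (T(m) = (m + 1)/2 = (1 + m)/2 = ½ + m/2)
((-4*T(-1 - 1*(-5)))*(2 + 2)²)*D(-32) + 1429 = ((-4*(½ + (-1 - 1*(-5))/2))*(2 + 2)²)*(-32) + 1429 = (-4*(½ + (-1 + 5)/2)*4²)*(-32) + 1429 = (-4*(½ + (½)*4)*16)*(-32) + 1429 = (-4*(½ + 2)*16)*(-32) + 1429 = (-4*5/2*16)*(-32) + 1429 = -10*16*(-32) + 1429 = -160*(-32) + 1429 = 5120 + 1429 = 6549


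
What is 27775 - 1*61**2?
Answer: 24054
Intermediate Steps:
27775 - 1*61**2 = 27775 - 1*3721 = 27775 - 3721 = 24054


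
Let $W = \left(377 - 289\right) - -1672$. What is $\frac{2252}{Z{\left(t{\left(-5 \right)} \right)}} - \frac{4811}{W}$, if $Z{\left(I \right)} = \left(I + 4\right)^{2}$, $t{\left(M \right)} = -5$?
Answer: $\frac{3958709}{1760} \approx 2249.3$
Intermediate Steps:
$W = 1760$ ($W = 88 + 1672 = 1760$)
$Z{\left(I \right)} = \left(4 + I\right)^{2}$
$\frac{2252}{Z{\left(t{\left(-5 \right)} \right)}} - \frac{4811}{W} = \frac{2252}{\left(4 - 5\right)^{2}} - \frac{4811}{1760} = \frac{2252}{\left(-1\right)^{2}} - \frac{4811}{1760} = \frac{2252}{1} - \frac{4811}{1760} = 2252 \cdot 1 - \frac{4811}{1760} = 2252 - \frac{4811}{1760} = \frac{3958709}{1760}$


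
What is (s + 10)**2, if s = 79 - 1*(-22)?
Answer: 12321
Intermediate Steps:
s = 101 (s = 79 + 22 = 101)
(s + 10)**2 = (101 + 10)**2 = 111**2 = 12321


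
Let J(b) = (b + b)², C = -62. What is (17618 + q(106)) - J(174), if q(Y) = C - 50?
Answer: -103598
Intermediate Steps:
J(b) = 4*b² (J(b) = (2*b)² = 4*b²)
q(Y) = -112 (q(Y) = -62 - 50 = -112)
(17618 + q(106)) - J(174) = (17618 - 112) - 4*174² = 17506 - 4*30276 = 17506 - 1*121104 = 17506 - 121104 = -103598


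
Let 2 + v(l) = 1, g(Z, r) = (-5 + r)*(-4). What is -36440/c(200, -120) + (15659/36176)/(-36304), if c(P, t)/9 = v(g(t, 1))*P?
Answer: 170920873927/8442858240 ≈ 20.244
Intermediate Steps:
g(Z, r) = 20 - 4*r
v(l) = -1 (v(l) = -2 + 1 = -1)
c(P, t) = -9*P (c(P, t) = 9*(-P) = -9*P)
-36440/c(200, -120) + (15659/36176)/(-36304) = -36440/((-9*200)) + (15659/36176)/(-36304) = -36440/(-1800) + (15659*(1/36176))*(-1/36304) = -36440*(-1/1800) + (2237/5168)*(-1/36304) = 911/45 - 2237/187619072 = 170920873927/8442858240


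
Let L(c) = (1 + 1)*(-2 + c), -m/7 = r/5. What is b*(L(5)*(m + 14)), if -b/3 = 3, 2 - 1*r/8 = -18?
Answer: 11340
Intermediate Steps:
r = 160 (r = 16 - 8*(-18) = 16 + 144 = 160)
m = -224 (m = -1120/5 = -7*32 = -224)
L(c) = -4 + 2*c (L(c) = 2*(-2 + c) = -4 + 2*c)
b = -9 (b = -3*3 = -9)
b*(L(5)*(m + 14)) = -9*(-4 + 2*5)*(-224 + 14) = -9*(-4 + 10)*(-210) = -54*(-210) = -9*(-1260) = 11340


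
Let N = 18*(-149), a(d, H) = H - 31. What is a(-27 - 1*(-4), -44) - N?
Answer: 2607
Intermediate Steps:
a(d, H) = -31 + H
N = -2682
a(-27 - 1*(-4), -44) - N = (-31 - 44) - 1*(-2682) = -75 + 2682 = 2607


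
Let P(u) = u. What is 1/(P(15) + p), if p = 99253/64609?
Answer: 64609/1068388 ≈ 0.060473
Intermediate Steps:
p = 99253/64609 (p = 99253*(1/64609) = 99253/64609 ≈ 1.5362)
1/(P(15) + p) = 1/(15 + 99253/64609) = 1/(1068388/64609) = 64609/1068388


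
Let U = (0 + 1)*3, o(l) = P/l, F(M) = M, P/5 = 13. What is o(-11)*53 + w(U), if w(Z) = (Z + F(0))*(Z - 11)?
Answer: -3709/11 ≈ -337.18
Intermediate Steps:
P = 65 (P = 5*13 = 65)
o(l) = 65/l
U = 3 (U = 1*3 = 3)
w(Z) = Z*(-11 + Z) (w(Z) = (Z + 0)*(Z - 11) = Z*(-11 + Z))
o(-11)*53 + w(U) = (65/(-11))*53 + 3*(-11 + 3) = (65*(-1/11))*53 + 3*(-8) = -65/11*53 - 24 = -3445/11 - 24 = -3709/11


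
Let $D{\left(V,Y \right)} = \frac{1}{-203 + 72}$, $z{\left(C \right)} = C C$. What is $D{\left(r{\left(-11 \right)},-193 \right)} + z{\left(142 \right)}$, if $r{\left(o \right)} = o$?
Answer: $\frac{2641483}{131} \approx 20164.0$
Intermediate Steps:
$z{\left(C \right)} = C^{2}$
$D{\left(V,Y \right)} = - \frac{1}{131}$ ($D{\left(V,Y \right)} = \frac{1}{-131} = - \frac{1}{131}$)
$D{\left(r{\left(-11 \right)},-193 \right)} + z{\left(142 \right)} = - \frac{1}{131} + 142^{2} = - \frac{1}{131} + 20164 = \frac{2641483}{131}$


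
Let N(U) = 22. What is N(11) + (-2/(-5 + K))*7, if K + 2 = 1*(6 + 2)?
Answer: 8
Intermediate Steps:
K = 6 (K = -2 + 1*(6 + 2) = -2 + 1*8 = -2 + 8 = 6)
N(11) + (-2/(-5 + K))*7 = 22 + (-2/(-5 + 6))*7 = 22 + (-2/1)*7 = 22 + (1*(-2))*7 = 22 - 2*7 = 22 - 14 = 8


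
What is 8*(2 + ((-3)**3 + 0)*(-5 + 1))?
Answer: 880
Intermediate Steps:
8*(2 + ((-3)**3 + 0)*(-5 + 1)) = 8*(2 + (-27 + 0)*(-4)) = 8*(2 - 27*(-4)) = 8*(2 + 108) = 8*110 = 880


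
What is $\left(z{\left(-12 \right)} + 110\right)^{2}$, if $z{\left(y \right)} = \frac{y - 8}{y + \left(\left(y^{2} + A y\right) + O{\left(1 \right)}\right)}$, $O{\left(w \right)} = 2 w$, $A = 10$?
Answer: $\frac{577600}{49} \approx 11788.0$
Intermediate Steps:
$z{\left(y \right)} = \frac{-8 + y}{2 + y^{2} + 11 y}$ ($z{\left(y \right)} = \frac{y - 8}{y + \left(\left(y^{2} + 10 y\right) + 2 \cdot 1\right)} = \frac{-8 + y}{y + \left(\left(y^{2} + 10 y\right) + 2\right)} = \frac{-8 + y}{y + \left(2 + y^{2} + 10 y\right)} = \frac{-8 + y}{2 + y^{2} + 11 y}$)
$\left(z{\left(-12 \right)} + 110\right)^{2} = \left(\frac{-8 - 12}{2 + \left(-12\right)^{2} + 11 \left(-12\right)} + 110\right)^{2} = \left(\frac{1}{2 + 144 - 132} \left(-20\right) + 110\right)^{2} = \left(\frac{1}{14} \left(-20\right) + 110\right)^{2} = \left(- \frac{10}{7} + 110\right)^{2} = \left(\frac{760}{7}\right)^{2} = \frac{577600}{49}$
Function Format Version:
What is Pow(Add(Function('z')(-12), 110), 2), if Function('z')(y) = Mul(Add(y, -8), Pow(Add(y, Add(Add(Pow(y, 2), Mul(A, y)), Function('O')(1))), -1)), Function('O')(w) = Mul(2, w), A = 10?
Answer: Rational(577600, 49) ≈ 11788.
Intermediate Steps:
Function('z')(y) = Mul(Pow(Add(2, Pow(y, 2), Mul(11, y)), -1), Add(-8, y)) (Function('z')(y) = Mul(Add(y, -8), Pow(Add(y, Add(Add(Pow(y, 2), Mul(10, y)), Mul(2, 1))), -1)) = Mul(Add(-8, y), Pow(Add(y, Add(Add(Pow(y, 2), Mul(10, y)), 2)), -1)) = Mul(Add(-8, y), Pow(Add(y, Add(2, Pow(y, 2), Mul(10, y))), -1)) = Mul(Add(-8, y), Pow(Add(2, Pow(y, 2), Mul(11, y)), -1)) = Mul(Pow(Add(2, Pow(y, 2), Mul(11, y)), -1), Add(-8, y)))
Pow(Add(Function('z')(-12), 110), 2) = Pow(Add(Mul(Pow(Add(2, Pow(-12, 2), Mul(11, -12)), -1), Add(-8, -12)), 110), 2) = Pow(Add(Mul(Pow(Add(2, 144, -132), -1), -20), 110), 2) = Pow(Add(Mul(Pow(14, -1), -20), 110), 2) = Pow(Add(Mul(Rational(1, 14), -20), 110), 2) = Pow(Add(Rational(-10, 7), 110), 2) = Pow(Rational(760, 7), 2) = Rational(577600, 49)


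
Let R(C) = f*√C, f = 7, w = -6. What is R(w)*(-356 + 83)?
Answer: -1911*I*√6 ≈ -4681.0*I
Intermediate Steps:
R(C) = 7*√C
R(w)*(-356 + 83) = (7*√(-6))*(-356 + 83) = (7*(I*√6))*(-273) = (7*I*√6)*(-273) = -1911*I*√6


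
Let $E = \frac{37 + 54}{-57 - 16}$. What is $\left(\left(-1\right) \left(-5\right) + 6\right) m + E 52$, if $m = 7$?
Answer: $\frac{889}{73} \approx 12.178$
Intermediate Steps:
$E = - \frac{91}{73}$ ($E = \frac{91}{-73} = 91 \left(- \frac{1}{73}\right) = - \frac{91}{73} \approx -1.2466$)
$\left(\left(-1\right) \left(-5\right) + 6\right) m + E 52 = \left(\left(-1\right) \left(-5\right) + 6\right) 7 - \frac{4732}{73} = \left(5 + 6\right) 7 - \frac{4732}{73} = 11 \cdot 7 - \frac{4732}{73} = 77 - \frac{4732}{73} = \frac{889}{73}$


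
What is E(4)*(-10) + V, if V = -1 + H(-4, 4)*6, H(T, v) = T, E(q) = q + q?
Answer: -105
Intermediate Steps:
E(q) = 2*q
V = -25 (V = -1 - 4*6 = -1 - 24 = -25)
E(4)*(-10) + V = (2*4)*(-10) - 25 = 8*(-10) - 25 = -80 - 25 = -105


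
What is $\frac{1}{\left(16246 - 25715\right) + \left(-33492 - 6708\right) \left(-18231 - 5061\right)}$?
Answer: $\frac{1}{936328931} \approx 1.068 \cdot 10^{-9}$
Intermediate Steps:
$\frac{1}{\left(16246 - 25715\right) + \left(-33492 - 6708\right) \left(-18231 - 5061\right)} = \frac{1}{-9469 - -936338400} = \frac{1}{-9469 + 936338400} = \frac{1}{936328931}$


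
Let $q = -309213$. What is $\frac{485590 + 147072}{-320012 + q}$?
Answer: $- \frac{632662}{629225} \approx -1.0055$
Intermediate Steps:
$\frac{485590 + 147072}{-320012 + q} = \frac{485590 + 147072}{-320012 - 309213} = \frac{632662}{-629225} = 632662 \left(- \frac{1}{629225}\right) = - \frac{632662}{629225}$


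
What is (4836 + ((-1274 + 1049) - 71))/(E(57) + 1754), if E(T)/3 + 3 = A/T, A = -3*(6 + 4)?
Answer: 17252/6625 ≈ 2.6041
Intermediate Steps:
A = -30 (A = -3*10 = -30)
E(T) = -9 - 90/T (E(T) = -9 + 3*(-30/T) = -9 - 90/T)
(4836 + ((-1274 + 1049) - 71))/(E(57) + 1754) = (4836 + ((-1274 + 1049) - 71))/((-9 - 90/57) + 1754) = (4836 + (-225 - 71))/((-9 - 90*1/57) + 1754) = (4836 - 296)/((-9 - 30/19) + 1754) = 4540/(-201/19 + 1754) = 4540/(33125/19) = 4540*(19/33125) = 17252/6625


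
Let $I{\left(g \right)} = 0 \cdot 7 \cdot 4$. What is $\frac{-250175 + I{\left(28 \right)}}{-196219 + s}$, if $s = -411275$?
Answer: $\frac{250175}{607494} \approx 0.41181$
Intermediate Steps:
$I{\left(g \right)} = 0$ ($I{\left(g \right)} = 0 \cdot 4 = 0$)
$\frac{-250175 + I{\left(28 \right)}}{-196219 + s} = \frac{-250175 + 0}{-196219 - 411275} = - \frac{250175}{-607494} = \left(-250175\right) \left(- \frac{1}{607494}\right) = \frac{250175}{607494}$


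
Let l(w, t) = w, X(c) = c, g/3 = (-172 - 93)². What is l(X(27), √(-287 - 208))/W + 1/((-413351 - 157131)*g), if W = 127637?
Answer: 3245029846813/15340218179587950 ≈ 0.00021154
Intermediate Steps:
g = 210675 (g = 3*(-172 - 93)² = 3*(-265)² = 3*70225 = 210675)
l(X(27), √(-287 - 208))/W + 1/((-413351 - 157131)*g) = 27/127637 + 1/(-413351 - 157131*210675) = 27*(1/127637) + (1/210675)/(-570482) = 27/127637 - 1/570482*1/210675 = 27/127637 - 1/120186295350 = 3245029846813/15340218179587950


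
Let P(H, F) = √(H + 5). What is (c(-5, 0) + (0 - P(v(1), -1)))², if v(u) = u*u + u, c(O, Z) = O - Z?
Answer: (5 + √7)² ≈ 58.458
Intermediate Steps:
v(u) = u + u² (v(u) = u² + u = u + u²)
P(H, F) = √(5 + H)
(c(-5, 0) + (0 - P(v(1), -1)))² = ((-5 - 1*0) + (0 - √(5 + 1*(1 + 1))))² = ((-5 + 0) + (0 - √(5 + 1*2)))² = (-5 + (0 - √(5 + 2)))² = (-5 + (0 - √7))² = (-5 - √7)²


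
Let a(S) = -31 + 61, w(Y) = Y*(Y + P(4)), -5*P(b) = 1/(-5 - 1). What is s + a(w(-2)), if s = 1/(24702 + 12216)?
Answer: 1107541/36918 ≈ 30.000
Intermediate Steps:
P(b) = 1/30 (P(b) = -1/(5*(-5 - 1)) = -1/5/(-6) = -1/5*(-1/6) = 1/30)
w(Y) = Y*(1/30 + Y) (w(Y) = Y*(Y + 1/30) = Y*(1/30 + Y))
a(S) = 30
s = 1/36918 ≈ 2.7087e-5
s + a(w(-2)) = 1/36918 + 30 = 1107541/36918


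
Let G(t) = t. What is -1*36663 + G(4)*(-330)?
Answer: -37983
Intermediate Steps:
-1*36663 + G(4)*(-330) = -1*36663 + 4*(-330) = -36663 - 1320 = -37983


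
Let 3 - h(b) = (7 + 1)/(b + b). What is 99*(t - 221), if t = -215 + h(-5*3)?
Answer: -214203/5 ≈ -42841.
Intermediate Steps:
h(b) = 3 - 4/b (h(b) = 3 - (7 + 1)/(b + b) = 3 - 8/(2*b) = 3 - 8*1/(2*b) = 3 - 4/b)
t = -3176/15 (t = -215 + (3 - 4/((-5*3))) = -215 + (3 - 4/(-15)) = -215 + (3 - 4*(-1/15)) = -215 + (3 + 4/15) = -215 + 49/15 = -3176/15 ≈ -211.73)
99*(t - 221) = 99*(-3176/15 - 221) = 99*(-6491/15) = -214203/5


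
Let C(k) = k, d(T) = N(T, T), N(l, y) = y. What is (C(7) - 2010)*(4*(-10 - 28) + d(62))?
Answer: 180270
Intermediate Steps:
d(T) = T
(C(7) - 2010)*(4*(-10 - 28) + d(62)) = (7 - 2010)*(4*(-10 - 28) + 62) = -2003*(4*(-38) + 62) = -2003*(-152 + 62) = -2003*(-90) = 180270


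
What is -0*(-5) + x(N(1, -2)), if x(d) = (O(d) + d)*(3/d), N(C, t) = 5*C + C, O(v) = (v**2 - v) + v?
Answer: 21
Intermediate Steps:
O(v) = v**2
N(C, t) = 6*C
x(d) = 3*(d + d**2)/d (x(d) = (d**2 + d)*(3/d) = (d + d**2)*(3/d) = 3*(d + d**2)/d)
-0*(-5) + x(N(1, -2)) = -0*(-5) + (3 + 3*(6*1)) = -124*0 + (3 + 3*6) = 0 + (3 + 18) = 0 + 21 = 21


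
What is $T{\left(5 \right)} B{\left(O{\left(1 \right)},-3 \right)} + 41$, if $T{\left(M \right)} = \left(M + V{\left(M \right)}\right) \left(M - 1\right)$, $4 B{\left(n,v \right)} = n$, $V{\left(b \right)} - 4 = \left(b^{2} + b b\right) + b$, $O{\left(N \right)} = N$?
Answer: $105$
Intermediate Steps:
$V{\left(b \right)} = 4 + b + 2 b^{2}$ ($V{\left(b \right)} = 4 + \left(\left(b^{2} + b b\right) + b\right) = 4 + \left(\left(b^{2} + b^{2}\right) + b\right) = 4 + \left(2 b^{2} + b\right) = 4 + \left(b + 2 b^{2}\right) = 4 + b + 2 b^{2}$)
$B{\left(n,v \right)} = \frac{n}{4}$
$T{\left(M \right)} = \left(-1 + M\right) \left(4 + 2 M + 2 M^{2}\right)$ ($T{\left(M \right)} = \left(M + \left(4 + M + 2 M^{2}\right)\right) \left(M - 1\right) = \left(4 + 2 M + 2 M^{2}\right) \left(-1 + M\right) = \left(-1 + M\right) \left(4 + 2 M + 2 M^{2}\right)$)
$T{\left(5 \right)} B{\left(O{\left(1 \right)},-3 \right)} + 41 = \left(-4 + 2 \cdot 5 + 2 \cdot 5^{3}\right) \frac{1}{4} \cdot 1 + 41 = \left(-4 + 10 + 2 \cdot 125\right) \frac{1}{4} + 41 = \left(-4 + 10 + 250\right) \frac{1}{4} + 41 = 256 \cdot \frac{1}{4} + 41 = 64 + 41 = 105$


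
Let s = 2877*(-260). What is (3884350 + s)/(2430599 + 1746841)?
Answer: 313633/417744 ≈ 0.75078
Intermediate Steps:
s = -748020
(3884350 + s)/(2430599 + 1746841) = (3884350 - 748020)/(2430599 + 1746841) = 3136330/4177440 = 3136330*(1/4177440) = 313633/417744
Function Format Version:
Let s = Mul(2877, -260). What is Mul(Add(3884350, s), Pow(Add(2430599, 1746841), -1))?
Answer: Rational(313633, 417744) ≈ 0.75078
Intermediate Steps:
s = -748020
Mul(Add(3884350, s), Pow(Add(2430599, 1746841), -1)) = Mul(Add(3884350, -748020), Pow(Add(2430599, 1746841), -1)) = Mul(3136330, Pow(4177440, -1)) = Mul(3136330, Rational(1, 4177440)) = Rational(313633, 417744)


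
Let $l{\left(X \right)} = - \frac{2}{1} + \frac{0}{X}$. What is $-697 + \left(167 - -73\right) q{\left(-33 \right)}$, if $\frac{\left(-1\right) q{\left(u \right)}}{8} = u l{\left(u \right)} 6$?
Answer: $-761017$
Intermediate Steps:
$l{\left(X \right)} = -2$ ($l{\left(X \right)} = \left(-2\right) 1 + 0 = -2 + 0 = -2$)
$q{\left(u \right)} = 96 u$ ($q{\left(u \right)} = - 8 u \left(-2\right) 6 = - 8 - 2 u 6 = - 8 \left(- 12 u\right) = 96 u$)
$-697 + \left(167 - -73\right) q{\left(-33 \right)} = -697 + \left(167 - -73\right) 96 \left(-33\right) = -697 + \left(167 + 73\right) \left(-3168\right) = -697 + 240 \left(-3168\right) = -697 - 760320 = -761017$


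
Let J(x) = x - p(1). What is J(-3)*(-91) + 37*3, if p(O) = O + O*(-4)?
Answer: 111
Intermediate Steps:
p(O) = -3*O (p(O) = O - 4*O = -3*O)
J(x) = 3 + x (J(x) = x - (-3) = x - 1*(-3) = x + 3 = 3 + x)
J(-3)*(-91) + 37*3 = (3 - 3)*(-91) + 37*3 = 0*(-91) + 111 = 0 + 111 = 111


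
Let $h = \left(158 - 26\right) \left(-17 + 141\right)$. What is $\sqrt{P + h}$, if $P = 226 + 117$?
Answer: $\sqrt{16711} \approx 129.27$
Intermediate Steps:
$P = 343$
$h = 16368$ ($h = 132 \cdot 124 = 16368$)
$\sqrt{P + h} = \sqrt{343 + 16368} = \sqrt{16711}$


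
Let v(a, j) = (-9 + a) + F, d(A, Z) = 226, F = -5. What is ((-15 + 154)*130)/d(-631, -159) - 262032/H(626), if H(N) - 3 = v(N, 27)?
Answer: -8017697/23165 ≈ -346.11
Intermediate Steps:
v(a, j) = -14 + a (v(a, j) = (-9 + a) - 5 = -14 + a)
H(N) = -11 + N (H(N) = 3 + (-14 + N) = -11 + N)
((-15 + 154)*130)/d(-631, -159) - 262032/H(626) = ((-15 + 154)*130)/226 - 262032/(-11 + 626) = (139*130)*(1/226) - 262032/615 = 18070*(1/226) - 262032*1/615 = 9035/113 - 87344/205 = -8017697/23165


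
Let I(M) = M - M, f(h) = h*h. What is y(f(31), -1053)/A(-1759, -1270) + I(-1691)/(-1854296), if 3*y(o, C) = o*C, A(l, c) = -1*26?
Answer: 25947/2 ≈ 12974.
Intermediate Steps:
f(h) = h²
A(l, c) = -26
y(o, C) = C*o/3 (y(o, C) = (o*C)/3 = (C*o)/3 = C*o/3)
I(M) = 0
y(f(31), -1053)/A(-1759, -1270) + I(-1691)/(-1854296) = ((⅓)*(-1053)*31²)/(-26) + 0/(-1854296) = ((⅓)*(-1053)*961)*(-1/26) + 0*(-1/1854296) = -337311*(-1/26) + 0 = 25947/2 + 0 = 25947/2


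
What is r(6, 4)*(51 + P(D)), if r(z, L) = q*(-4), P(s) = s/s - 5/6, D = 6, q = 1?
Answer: -614/3 ≈ -204.67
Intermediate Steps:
P(s) = ⅙ (P(s) = 1 - 5*⅙ = 1 - ⅚ = ⅙)
r(z, L) = -4 (r(z, L) = 1*(-4) = -4)
r(6, 4)*(51 + P(D)) = -4*(51 + ⅙) = -4*307/6 = -614/3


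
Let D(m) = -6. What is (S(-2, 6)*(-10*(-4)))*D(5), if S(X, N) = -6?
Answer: 1440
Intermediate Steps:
(S(-2, 6)*(-10*(-4)))*D(5) = -(-60)*(-4)*(-6) = -6*40*(-6) = -240*(-6) = 1440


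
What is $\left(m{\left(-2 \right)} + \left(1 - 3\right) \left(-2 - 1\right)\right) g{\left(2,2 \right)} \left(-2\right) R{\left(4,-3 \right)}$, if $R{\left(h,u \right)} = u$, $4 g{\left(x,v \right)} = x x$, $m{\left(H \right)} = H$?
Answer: $24$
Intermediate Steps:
$g{\left(x,v \right)} = \frac{x^{2}}{4}$ ($g{\left(x,v \right)} = \frac{x x}{4} = \frac{x^{2}}{4}$)
$\left(m{\left(-2 \right)} + \left(1 - 3\right) \left(-2 - 1\right)\right) g{\left(2,2 \right)} \left(-2\right) R{\left(4,-3 \right)} = \left(-2 + \left(1 - 3\right) \left(-2 - 1\right)\right) \frac{2^{2}}{4} \left(-2\right) \left(-3\right) = \left(-2 - -6\right) \frac{1}{4} \cdot 4 \left(-2\right) \left(-3\right) = \left(-2 + 6\right) 1 \left(-2\right) \left(-3\right) = 4 \left(\left(-2\right) \left(-3\right)\right) = 4 \cdot 6 = 24$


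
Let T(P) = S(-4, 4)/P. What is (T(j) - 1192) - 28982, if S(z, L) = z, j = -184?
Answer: -1388003/46 ≈ -30174.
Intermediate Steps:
T(P) = -4/P
(T(j) - 1192) - 28982 = (-4/(-184) - 1192) - 28982 = (-4*(-1/184) - 1192) - 28982 = (1/46 - 1192) - 28982 = -54831/46 - 28982 = -1388003/46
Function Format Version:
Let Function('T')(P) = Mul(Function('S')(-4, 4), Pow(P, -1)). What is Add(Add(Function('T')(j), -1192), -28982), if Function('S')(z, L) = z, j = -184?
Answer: Rational(-1388003, 46) ≈ -30174.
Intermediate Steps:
Function('T')(P) = Mul(-4, Pow(P, -1))
Add(Add(Function('T')(j), -1192), -28982) = Add(Add(Mul(-4, Pow(-184, -1)), -1192), -28982) = Add(Add(Mul(-4, Rational(-1, 184)), -1192), -28982) = Add(Add(Rational(1, 46), -1192), -28982) = Add(Rational(-54831, 46), -28982) = Rational(-1388003, 46)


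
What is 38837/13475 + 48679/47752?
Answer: 2510493949/643458200 ≈ 3.9016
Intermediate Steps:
38837/13475 + 48679/47752 = 2510493949/643458200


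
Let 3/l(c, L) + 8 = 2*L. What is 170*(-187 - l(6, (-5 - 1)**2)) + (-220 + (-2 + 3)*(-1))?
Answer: -1024607/32 ≈ -32019.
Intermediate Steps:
l(c, L) = 3/(-8 + 2*L)
170*(-187 - l(6, (-5 - 1)**2)) + (-220 + (-2 + 3)*(-1)) = 170*(-187 - 3/(2*(-4 + (-5 - 1)**2))) + (-220 + (-2 + 3)*(-1)) = 170*(-187 - 3/(2*(-4 + (-6)**2))) + (-220 + 1*(-1)) = 170*(-187 - 3/(2*(-4 + 36))) + (-220 - 1) = 170*(-187 - 3/(2*32)) - 221 = 170*(-187 - 1*3/64) - 221 = 170*(-187 - 3/64) - 221 = 170*(-11971/64) - 221 = -1017535/32 - 221 = -1024607/32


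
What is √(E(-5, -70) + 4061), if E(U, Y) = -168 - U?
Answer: √3898 ≈ 62.434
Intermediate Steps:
√(E(-5, -70) + 4061) = √((-168 - 1*(-5)) + 4061) = √((-168 + 5) + 4061) = √(-163 + 4061) = √3898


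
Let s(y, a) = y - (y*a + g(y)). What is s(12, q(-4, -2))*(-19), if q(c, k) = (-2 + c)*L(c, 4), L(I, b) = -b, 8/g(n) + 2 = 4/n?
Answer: 25764/5 ≈ 5152.8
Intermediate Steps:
g(n) = 8/(-2 + 4/n)
q(c, k) = 8 - 4*c (q(c, k) = (-2 + c)*(-1*4) = (-2 + c)*(-4) = 8 - 4*c)
s(y, a) = y - a*y + 4*y/(-2 + y) (s(y, a) = y - (y*a - 4*y/(-2 + y)) = y - (a*y - 4*y/(-2 + y)) = y + (-a*y + 4*y/(-2 + y)) = y - a*y + 4*y/(-2 + y))
s(12, q(-4, -2))*(-19) = (12*(4 + (1 - (8 - 4*(-4)))*(-2 + 12))/(-2 + 12))*(-19) = (12*(4 + (1 - (8 + 16))*10)/10)*(-19) = (12*(1/10)*(4 + (1 - 1*24)*10))*(-19) = (12*(1/10)*(4 + (1 - 24)*10))*(-19) = (12*(1/10)*(4 - 23*10))*(-19) = (12*(1/10)*(4 - 230))*(-19) = (12*(1/10)*(-226))*(-19) = -1356/5*(-19) = 25764/5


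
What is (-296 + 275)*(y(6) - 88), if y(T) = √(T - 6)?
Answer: 1848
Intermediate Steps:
y(T) = √(-6 + T)
(-296 + 275)*(y(6) - 88) = (-296 + 275)*(√(-6 + 6) - 88) = -21*(√0 - 88) = -21*(0 - 88) = -21*(-88) = 1848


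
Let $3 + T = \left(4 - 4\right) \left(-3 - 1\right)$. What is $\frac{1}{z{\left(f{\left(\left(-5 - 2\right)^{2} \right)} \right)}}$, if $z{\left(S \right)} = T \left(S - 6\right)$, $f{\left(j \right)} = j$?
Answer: $- \frac{1}{129} \approx -0.0077519$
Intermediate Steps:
$T = -3$ ($T = -3 + \left(4 - 4\right) \left(-3 - 1\right) = -3 + 0 \left(-4\right) = -3 + 0 = -3$)
$z{\left(S \right)} = 18 - 3 S$ ($z{\left(S \right)} = - 3 \left(S - 6\right) = - 3 \left(-6 + S\right) = 18 - 3 S$)
$\frac{1}{z{\left(f{\left(\left(-5 - 2\right)^{2} \right)} \right)}} = \frac{1}{18 - 3 \left(-5 - 2\right)^{2}} = \frac{1}{18 - 3 \left(-7\right)^{2}} = \frac{1}{18 - 147} = \frac{1}{-129} = - \frac{1}{129}$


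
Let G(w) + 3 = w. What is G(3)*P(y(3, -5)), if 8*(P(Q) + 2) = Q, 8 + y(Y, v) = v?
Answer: 0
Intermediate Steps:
y(Y, v) = -8 + v
G(w) = -3 + w
P(Q) = -2 + Q/8
G(3)*P(y(3, -5)) = (-3 + 3)*(-2 + (-8 - 5)/8) = 0*(-2 + (⅛)*(-13)) = 0*(-2 - 13/8) = 0*(-29/8) = 0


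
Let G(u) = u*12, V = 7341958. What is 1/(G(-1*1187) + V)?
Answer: 1/7327714 ≈ 1.3647e-7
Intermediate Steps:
G(u) = 12*u
1/(G(-1*1187) + V) = 1/(12*(-1*1187) + 7341958) = 1/(12*(-1187) + 7341958) = 1/(-14244 + 7341958) = 1/7327714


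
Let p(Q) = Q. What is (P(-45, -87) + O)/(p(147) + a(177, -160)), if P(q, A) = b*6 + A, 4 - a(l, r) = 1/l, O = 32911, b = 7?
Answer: 2908641/13363 ≈ 217.66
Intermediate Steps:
a(l, r) = 4 - 1/l
P(q, A) = 42 + A (P(q, A) = 7*6 + A = 42 + A)
(P(-45, -87) + O)/(p(147) + a(177, -160)) = ((42 - 87) + 32911)/(147 + (4 - 1/177)) = (-45 + 32911)/(147 + (4 - 1*1/177)) = 32866/(147 + (4 - 1/177)) = 32866/(147 + 707/177) = 32866/(26726/177) = 32866*(177/26726) = 2908641/13363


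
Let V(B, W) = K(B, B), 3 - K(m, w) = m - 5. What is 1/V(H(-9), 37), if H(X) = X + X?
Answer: 1/26 ≈ 0.038462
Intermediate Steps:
H(X) = 2*X
K(m, w) = 8 - m (K(m, w) = 3 - (m - 5) = 3 - (-5 + m) = 3 + (5 - m) = 8 - m)
V(B, W) = 8 - B
1/V(H(-9), 37) = 1/(8 - 2*(-9)) = 1/(8 - 1*(-18)) = 1/(8 + 18) = 1/26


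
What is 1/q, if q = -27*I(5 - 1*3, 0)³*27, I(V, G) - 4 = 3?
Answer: -1/250047 ≈ -3.9992e-6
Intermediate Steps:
I(V, G) = 7 (I(V, G) = 4 + 3 = 7)
q = -250047 (q = -27*7³*27 = -27*343*27 = -9261*27 = -250047)
1/q = 1/(-250047) = -1/250047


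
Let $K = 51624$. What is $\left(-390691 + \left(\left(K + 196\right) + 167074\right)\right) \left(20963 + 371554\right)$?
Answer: $-67433243049$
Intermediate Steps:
$\left(-390691 + \left(\left(K + 196\right) + 167074\right)\right) \left(20963 + 371554\right) = \left(-390691 + \left(\left(51624 + 196\right) + 167074\right)\right) \left(20963 + 371554\right) = \left(-390691 + \left(51820 + 167074\right)\right) 392517 = \left(-390691 + 218894\right) 392517 = \left(-171797\right) 392517 = -67433243049$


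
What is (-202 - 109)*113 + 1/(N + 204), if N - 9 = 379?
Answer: -20804655/592 ≈ -35143.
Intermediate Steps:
N = 388 (N = 9 + 379 = 388)
(-202 - 109)*113 + 1/(N + 204) = (-202 - 109)*113 + 1/(388 + 204) = -311*113 + 1/592 = -35143 + 1/592 = -20804655/592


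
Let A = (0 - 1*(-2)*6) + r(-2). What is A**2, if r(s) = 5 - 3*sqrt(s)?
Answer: 271 - 102*I*sqrt(2) ≈ 271.0 - 144.25*I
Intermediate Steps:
A = 17 - 3*I*sqrt(2) (A = (0 - 1*(-2)*6) + (5 - 3*I*sqrt(2)) = (0 + 2*6) + (5 - 3*I*sqrt(2)) = (0 + 12) + (5 - 3*I*sqrt(2)) = 12 + (5 - 3*I*sqrt(2)) = 17 - 3*I*sqrt(2) ≈ 17.0 - 4.2426*I)
A**2 = (17 - 3*I*sqrt(2))**2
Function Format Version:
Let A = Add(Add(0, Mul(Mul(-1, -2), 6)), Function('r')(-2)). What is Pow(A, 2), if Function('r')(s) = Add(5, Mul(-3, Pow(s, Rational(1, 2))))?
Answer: Add(271, Mul(-102, I, Pow(2, Rational(1, 2)))) ≈ Add(271.00, Mul(-144.25, I))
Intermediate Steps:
A = Add(17, Mul(-3, I, Pow(2, Rational(1, 2)))) (A = Add(Add(0, Mul(Mul(-1, -2), 6)), Add(5, Mul(-3, Pow(-2, Rational(1, 2))))) = Add(Add(0, Mul(2, 6)), Add(5, Mul(-3, Mul(I, Pow(2, Rational(1, 2)))))) = Add(Add(0, 12), Add(5, Mul(-3, I, Pow(2, Rational(1, 2))))) = Add(12, Add(5, Mul(-3, I, Pow(2, Rational(1, 2))))) = Add(17, Mul(-3, I, Pow(2, Rational(1, 2)))) ≈ Add(17.000, Mul(-4.2426, I)))
Pow(A, 2) = Pow(Add(17, Mul(-3, I, Pow(2, Rational(1, 2)))), 2)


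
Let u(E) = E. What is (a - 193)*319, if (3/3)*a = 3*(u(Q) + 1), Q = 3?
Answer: -57739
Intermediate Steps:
a = 12 (a = 3*(3 + 1) = 3*4 = 12)
(a - 193)*319 = (12 - 193)*319 = -181*319 = -57739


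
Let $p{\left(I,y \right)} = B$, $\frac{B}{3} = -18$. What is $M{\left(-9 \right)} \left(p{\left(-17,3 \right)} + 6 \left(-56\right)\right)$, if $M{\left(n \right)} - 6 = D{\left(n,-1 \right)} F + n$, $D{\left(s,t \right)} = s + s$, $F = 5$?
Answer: $36270$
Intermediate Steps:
$D{\left(s,t \right)} = 2 s$
$M{\left(n \right)} = 6 + 11 n$ ($M{\left(n \right)} = 6 + \left(2 n 5 + n\right) = 6 + \left(10 n + n\right) = 6 + 11 n$)
$B = -54$ ($B = 3 \left(-18\right) = -54$)
$p{\left(I,y \right)} = -54$
$M{\left(-9 \right)} \left(p{\left(-17,3 \right)} + 6 \left(-56\right)\right) = \left(6 + 11 \left(-9\right)\right) \left(-54 + 6 \left(-56\right)\right) = \left(6 - 99\right) \left(-54 - 336\right) = \left(-93\right) \left(-390\right) = 36270$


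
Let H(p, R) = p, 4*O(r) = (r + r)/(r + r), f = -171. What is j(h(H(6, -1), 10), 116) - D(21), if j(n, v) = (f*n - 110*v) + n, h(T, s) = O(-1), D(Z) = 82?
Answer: -25769/2 ≈ -12885.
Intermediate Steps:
O(r) = ¼ (O(r) = ((r + r)/(r + r))/4 = ((2*r)/((2*r)))/4 = ((2*r)*(1/(2*r)))/4 = (¼)*1 = ¼)
h(T, s) = ¼
j(n, v) = -170*n - 110*v (j(n, v) = (-171*n - 110*v) + n = -170*n - 110*v)
j(h(H(6, -1), 10), 116) - D(21) = (-170*¼ - 110*116) - 1*82 = (-85/2 - 12760) - 82 = -25605/2 - 82 = -25769/2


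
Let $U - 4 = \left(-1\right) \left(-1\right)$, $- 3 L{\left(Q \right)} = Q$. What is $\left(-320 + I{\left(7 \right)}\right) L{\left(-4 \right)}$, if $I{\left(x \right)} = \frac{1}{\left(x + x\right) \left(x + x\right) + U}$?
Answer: $- \frac{257276}{603} \approx -426.66$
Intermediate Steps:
$L{\left(Q \right)} = - \frac{Q}{3}$
$U = 5$ ($U = 4 - -1 = 4 + 1 = 5$)
$I{\left(x \right)} = \frac{1}{5 + 4 x^{2}}$ ($I{\left(x \right)} = \frac{1}{\left(x + x\right) \left(x + x\right) + 5} = \frac{1}{2 x 2 x + 5} = \frac{1}{4 x^{2} + 5} = \frac{1}{5 + 4 x^{2}}$)
$\left(-320 + I{\left(7 \right)}\right) L{\left(-4 \right)} = \left(-320 + \frac{1}{5 + 4 \cdot 7^{2}}\right) \left(\left(- \frac{1}{3}\right) \left(-4\right)\right) = \left(-320 + \frac{1}{5 + 4 \cdot 49}\right) \frac{4}{3} = \left(-320 + \frac{1}{5 + 196}\right) \frac{4}{3} = \left(-320 + \frac{1}{201}\right) \frac{4}{3} = \left(- \frac{64319}{201}\right) \frac{4}{3} = - \frac{257276}{603}$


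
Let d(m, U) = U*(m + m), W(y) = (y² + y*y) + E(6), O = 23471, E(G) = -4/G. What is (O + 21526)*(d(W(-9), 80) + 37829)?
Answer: 2863714073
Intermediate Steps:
W(y) = -⅔ + 2*y² (W(y) = (y² + y*y) - 4/6 = (y² + y²) - 4*⅙ = 2*y² - ⅔ = -⅔ + 2*y²)
d(m, U) = 2*U*m (d(m, U) = U*(2*m) = 2*U*m)
(O + 21526)*(d(W(-9), 80) + 37829) = (23471 + 21526)*(2*80*(-⅔ + 2*(-9)²) + 37829) = 44997*(2*80*(-⅔ + 2*81) + 37829) = 44997*(2*80*(-⅔ + 162) + 37829) = 44997*(2*80*(484/3) + 37829) = 44997*(77440/3 + 37829) = 44997*(190927/3) = 2863714073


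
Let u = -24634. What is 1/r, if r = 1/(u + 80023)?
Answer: 55389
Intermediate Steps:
r = 1/55389 (r = 1/(-24634 + 80023) = 1/55389 ≈ 1.8054e-5)
1/r = 1/(1/55389) = 55389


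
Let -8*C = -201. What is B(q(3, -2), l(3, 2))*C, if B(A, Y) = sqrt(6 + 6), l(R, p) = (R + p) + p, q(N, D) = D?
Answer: 201*sqrt(3)/4 ≈ 87.036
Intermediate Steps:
C = 201/8 (C = -1/8*(-201) = 201/8 ≈ 25.125)
l(R, p) = R + 2*p
B(A, Y) = 2*sqrt(3) (B(A, Y) = sqrt(12) = 2*sqrt(3))
B(q(3, -2), l(3, 2))*C = (2*sqrt(3))*(201/8) = 201*sqrt(3)/4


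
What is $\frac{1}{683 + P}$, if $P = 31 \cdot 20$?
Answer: $\frac{1}{1303} \approx 0.00076746$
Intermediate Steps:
$P = 620$
$\frac{1}{683 + P} = \frac{1}{683 + 620} = \frac{1}{1303}$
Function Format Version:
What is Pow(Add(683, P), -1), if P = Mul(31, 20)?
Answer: Rational(1, 1303) ≈ 0.00076746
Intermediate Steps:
P = 620
Pow(Add(683, P), -1) = Pow(Add(683, 620), -1) = Pow(1303, -1) = Rational(1, 1303)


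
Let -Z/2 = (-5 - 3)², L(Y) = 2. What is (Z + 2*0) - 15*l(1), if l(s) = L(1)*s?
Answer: -158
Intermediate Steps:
Z = -128 (Z = -2*(-5 - 3)² = -2*(-8)² = -2*64 = -128)
l(s) = 2*s
(Z + 2*0) - 15*l(1) = (-128 + 2*0) - 30 = (-128 + 0) - 15*2 = -128 - 30 = -158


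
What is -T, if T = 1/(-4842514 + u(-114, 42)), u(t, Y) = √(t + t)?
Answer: 2421257/11724970920212 + I*√57/11724970920212 ≈ 2.065e-7 + 6.4391e-13*I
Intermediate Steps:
u(t, Y) = √2*√t (u(t, Y) = √(2*t) = √2*√t)
T = 1/(-4842514 + 2*I*√57) (T = 1/(-4842514 + √2*√(-114)) = 1/(-4842514 + √2*(I*√114)) = 1/(-4842514 + 2*I*√57) ≈ -2.065e-7 - 6.0e-13*I)
-T = -(-2421257/11724970920212 - I*√57/11724970920212) = 2421257/11724970920212 + I*√57/11724970920212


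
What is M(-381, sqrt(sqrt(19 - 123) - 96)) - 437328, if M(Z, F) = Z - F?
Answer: -437709 - sqrt(-96 + 2*I*sqrt(26)) ≈ -4.3771e+5 - 9.8117*I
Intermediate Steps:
M(-381, sqrt(sqrt(19 - 123) - 96)) - 437328 = (-381 - sqrt(sqrt(19 - 123) - 96)) - 437328 = (-381 - sqrt(sqrt(-104) - 96)) - 437328 = (-381 - sqrt(2*I*sqrt(26) - 96)) - 437328 = (-381 - sqrt(-96 + 2*I*sqrt(26))) - 437328 = -437709 - sqrt(-96 + 2*I*sqrt(26))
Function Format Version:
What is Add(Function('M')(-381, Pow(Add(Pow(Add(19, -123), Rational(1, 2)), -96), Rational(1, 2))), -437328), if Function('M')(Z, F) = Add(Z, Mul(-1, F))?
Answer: Add(-437709, Mul(-1, Pow(Add(-96, Mul(2, I, Pow(26, Rational(1, 2)))), Rational(1, 2)))) ≈ Add(-4.3771e+5, Mul(-9.8117, I))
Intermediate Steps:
Add(Function('M')(-381, Pow(Add(Pow(Add(19, -123), Rational(1, 2)), -96), Rational(1, 2))), -437328) = Add(Add(-381, Mul(-1, Pow(Add(Pow(Add(19, -123), Rational(1, 2)), -96), Rational(1, 2)))), -437328) = Add(Add(-381, Mul(-1, Pow(Add(Pow(-104, Rational(1, 2)), -96), Rational(1, 2)))), -437328) = Add(Add(-381, Mul(-1, Pow(Add(Mul(2, I, Pow(26, Rational(1, 2))), -96), Rational(1, 2)))), -437328) = Add(Add(-381, Mul(-1, Pow(Add(-96, Mul(2, I, Pow(26, Rational(1, 2)))), Rational(1, 2)))), -437328) = Add(-437709, Mul(-1, Pow(Add(-96, Mul(2, I, Pow(26, Rational(1, 2)))), Rational(1, 2))))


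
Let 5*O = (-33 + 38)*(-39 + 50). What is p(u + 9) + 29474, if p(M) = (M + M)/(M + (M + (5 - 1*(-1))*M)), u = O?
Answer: 117897/4 ≈ 29474.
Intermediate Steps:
O = 11 (O = ((-33 + 38)*(-39 + 50))/5 = (5*11)/5 = (1/5)*55 = 11)
u = 11
p(M) = 1/4 (p(M) = (2*M)/(M + (M + (5 + 1)*M)) = (2*M)/(M + (M + 6*M)) = (2*M)/(M + 7*M) = (2*M)/((8*M)) = (2*M)*(1/(8*M)) = 1/4)
p(u + 9) + 29474 = 1/4 + 29474 = 117897/4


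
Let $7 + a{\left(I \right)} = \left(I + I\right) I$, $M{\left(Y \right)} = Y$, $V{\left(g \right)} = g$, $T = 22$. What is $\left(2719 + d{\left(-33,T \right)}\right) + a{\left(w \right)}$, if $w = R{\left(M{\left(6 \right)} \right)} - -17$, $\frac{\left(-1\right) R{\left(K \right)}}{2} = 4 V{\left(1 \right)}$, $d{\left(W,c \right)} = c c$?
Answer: $3358$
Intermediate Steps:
$d{\left(W,c \right)} = c^{2}$
$R{\left(K \right)} = -8$ ($R{\left(K \right)} = - 2 \cdot 4 \cdot 1 = \left(-2\right) 4 = -8$)
$w = 9$ ($w = -8 - -17 = -8 + 17 = 9$)
$a{\left(I \right)} = -7 + 2 I^{2}$ ($a{\left(I \right)} = -7 + \left(I + I\right) I = -7 + 2 I I = -7 + 2 I^{2}$)
$\left(2719 + d{\left(-33,T \right)}\right) + a{\left(w \right)} = \left(2719 + 22^{2}\right) - \left(7 - 2 \cdot 9^{2}\right) = \left(2719 + 484\right) + \left(-7 + 2 \cdot 81\right) = 3203 + \left(-7 + 162\right) = 3203 + 155 = 3358$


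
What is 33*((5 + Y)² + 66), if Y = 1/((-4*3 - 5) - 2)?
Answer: 1077846/361 ≈ 2985.7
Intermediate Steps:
Y = -1/19 (Y = 1/((-12 - 5) - 2) = 1/(-17 - 2) = 1/(-19) = -1/19 ≈ -0.052632)
33*((5 + Y)² + 66) = 33*((5 - 1/19)² + 66) = 33*((94/19)² + 66) = 33*(8836/361 + 66) = 33*(32662/361) = 1077846/361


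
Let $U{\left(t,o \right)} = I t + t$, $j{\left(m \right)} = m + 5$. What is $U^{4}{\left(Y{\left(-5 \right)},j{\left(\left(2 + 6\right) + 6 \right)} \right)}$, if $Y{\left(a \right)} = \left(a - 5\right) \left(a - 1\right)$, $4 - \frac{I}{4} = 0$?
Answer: $1082432160000$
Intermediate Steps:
$I = 16$ ($I = 16 - 0 = 16 + 0 = 16$)
$Y{\left(a \right)} = \left(-1 + a\right) \left(-5 + a\right)$ ($Y{\left(a \right)} = \left(-5 + a\right) \left(-1 + a\right) = \left(-1 + a\right) \left(-5 + a\right)$)
$j{\left(m \right)} = 5 + m$
$U{\left(t,o \right)} = 17 t$ ($U{\left(t,o \right)} = 16 t + t = 17 t$)
$U^{4}{\left(Y{\left(-5 \right)},j{\left(\left(2 + 6\right) + 6 \right)} \right)} = \left(17 \left(5 + \left(-5\right)^{2} - -30\right)\right)^{4} = \left(17 \left(5 + 25 + 30\right)\right)^{4} = \left(17 \cdot 60\right)^{4} = 1020^{4} = 1082432160000$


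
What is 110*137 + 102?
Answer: 15172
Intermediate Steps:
110*137 + 102 = 15070 + 102 = 15172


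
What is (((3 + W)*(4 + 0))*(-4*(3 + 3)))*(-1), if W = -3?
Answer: 0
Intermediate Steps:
(((3 + W)*(4 + 0))*(-4*(3 + 3)))*(-1) = (((3 - 3)*(4 + 0))*(-4*(3 + 3)))*(-1) = ((0*4)*(-4*6))*(-1) = (0*(-24))*(-1) = 0*(-1) = 0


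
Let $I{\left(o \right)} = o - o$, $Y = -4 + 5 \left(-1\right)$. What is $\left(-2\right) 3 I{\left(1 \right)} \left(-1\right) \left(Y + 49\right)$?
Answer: $0$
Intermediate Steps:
$Y = -9$ ($Y = -4 - 5 = -9$)
$I{\left(o \right)} = 0$
$\left(-2\right) 3 I{\left(1 \right)} \left(-1\right) \left(Y + 49\right) = \left(-2\right) 3 \cdot 0 \left(-1\right) \left(-9 + 49\right) = \left(-6\right) 0 \left(-1\right) 40 = 0 \left(-1\right) 40 = 0 \cdot 40 = 0$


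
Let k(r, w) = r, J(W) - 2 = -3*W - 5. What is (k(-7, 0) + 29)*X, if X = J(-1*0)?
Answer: -66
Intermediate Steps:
J(W) = -3 - 3*W (J(W) = 2 + (-3*W - 5) = 2 + (-5 - 3*W) = -3 - 3*W)
X = -3 (X = -3 - (-3)*0 = -3 - 3*0 = -3 + 0 = -3)
(k(-7, 0) + 29)*X = (-7 + 29)*(-3) = 22*(-3) = -66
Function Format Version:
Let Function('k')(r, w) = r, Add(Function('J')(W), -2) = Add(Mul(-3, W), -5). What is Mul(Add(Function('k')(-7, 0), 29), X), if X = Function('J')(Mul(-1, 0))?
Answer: -66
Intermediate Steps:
Function('J')(W) = Add(-3, Mul(-3, W)) (Function('J')(W) = Add(2, Add(Mul(-3, W), -5)) = Add(2, Add(-5, Mul(-3, W))) = Add(-3, Mul(-3, W)))
X = -3 (X = Add(-3, Mul(-3, Mul(-1, 0))) = Add(-3, Mul(-3, 0)) = Add(-3, 0) = -3)
Mul(Add(Function('k')(-7, 0), 29), X) = Mul(Add(-7, 29), -3) = Mul(22, -3) = -66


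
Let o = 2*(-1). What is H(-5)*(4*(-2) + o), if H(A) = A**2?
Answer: -250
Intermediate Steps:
o = -2
H(-5)*(4*(-2) + o) = (-5)**2*(4*(-2) - 2) = 25*(-8 - 2) = 25*(-10) = -250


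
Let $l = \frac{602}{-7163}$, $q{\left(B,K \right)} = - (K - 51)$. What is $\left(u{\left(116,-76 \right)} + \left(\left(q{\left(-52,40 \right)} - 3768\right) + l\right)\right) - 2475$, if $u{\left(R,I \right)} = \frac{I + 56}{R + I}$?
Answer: $- \frac{89287999}{14326} \approx -6232.6$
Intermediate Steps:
$q{\left(B,K \right)} = 51 - K$ ($q{\left(B,K \right)} = - (-51 + K) = 51 - K$)
$l = - \frac{602}{7163}$ ($l = 602 \left(- \frac{1}{7163}\right) = - \frac{602}{7163} \approx -0.084043$)
$u{\left(R,I \right)} = \frac{56 + I}{I + R}$
$\left(u{\left(116,-76 \right)} + \left(\left(q{\left(-52,40 \right)} - 3768\right) + l\right)\right) - 2475 = \left(\frac{56 - 76}{-76 + 116} + \left(\left(\left(51 - 40\right) - 3768\right) - \frac{602}{7163}\right)\right) - 2475 = \left(\frac{1}{40} \left(-20\right) + \left(\left(\left(51 - 40\right) - 3768\right) - \frac{602}{7163}\right)\right) - 2475 = \left(\frac{1}{40} \left(-20\right) + \left(\left(11 - 3768\right) - \frac{602}{7163}\right)\right) - 2475 = \left(- \frac{1}{2} - \frac{26911993}{7163}\right) - 2475 = - \frac{53831149}{14326} - 2475 = - \frac{89287999}{14326}$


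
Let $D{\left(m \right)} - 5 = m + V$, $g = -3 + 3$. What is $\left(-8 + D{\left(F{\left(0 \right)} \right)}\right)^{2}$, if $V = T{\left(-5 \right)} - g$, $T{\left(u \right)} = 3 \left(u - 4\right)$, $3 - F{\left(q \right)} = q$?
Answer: $729$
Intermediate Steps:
$g = 0$
$F{\left(q \right)} = 3 - q$
$T{\left(u \right)} = -12 + 3 u$ ($T{\left(u \right)} = 3 \left(-4 + u\right) = -12 + 3 u$)
$V = -27$ ($V = \left(-12 + 3 \left(-5\right)\right) - 0 = \left(-12 - 15\right) + 0 = -27 + 0 = -27$)
$D{\left(m \right)} = -22 + m$ ($D{\left(m \right)} = 5 + \left(m - 27\right) = 5 + \left(-27 + m\right) = -22 + m$)
$\left(-8 + D{\left(F{\left(0 \right)} \right)}\right)^{2} = \left(-8 + \left(-22 + \left(3 - 0\right)\right)\right)^{2} = \left(-8 + \left(-22 + \left(3 + 0\right)\right)\right)^{2} = \left(-8 + \left(-22 + 3\right)\right)^{2} = \left(-8 - 19\right)^{2} = \left(-27\right)^{2} = 729$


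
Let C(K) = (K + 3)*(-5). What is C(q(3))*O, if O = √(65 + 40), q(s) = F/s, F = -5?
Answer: -20*√105/3 ≈ -68.313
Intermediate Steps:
q(s) = -5/s
C(K) = -15 - 5*K (C(K) = (3 + K)*(-5) = -15 - 5*K)
O = √105 ≈ 10.247
C(q(3))*O = (-15 - (-25)/3)*√105 = (-15 - 5*(-5/3))*√105 = (-15 + 25/3)*√105 = -20*√105/3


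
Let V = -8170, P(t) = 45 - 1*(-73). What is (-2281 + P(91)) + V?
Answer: -10333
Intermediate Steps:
P(t) = 118 (P(t) = 45 + 73 = 118)
(-2281 + P(91)) + V = (-2281 + 118) - 8170 = -2163 - 8170 = -10333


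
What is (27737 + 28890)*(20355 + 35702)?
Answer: 3174339739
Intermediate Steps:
(27737 + 28890)*(20355 + 35702) = 56627*56057 = 3174339739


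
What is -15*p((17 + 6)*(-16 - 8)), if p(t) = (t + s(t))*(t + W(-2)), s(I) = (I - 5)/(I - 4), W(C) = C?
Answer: -1272905025/278 ≈ -4.5788e+6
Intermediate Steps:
s(I) = (-5 + I)/(-4 + I)
p(t) = (-2 + t)*(t + (-5 + t)/(-4 + t)) (p(t) = (t + (-5 + t)/(-4 + t))*(t - 2) = (t + (-5 + t)/(-4 + t))*(-2 + t) = (-2 + t)*(t + (-5 + t)/(-4 + t)))
-15*p((17 + 6)*(-16 - 8)) = -15*(10 + (17 + 6)*(-16 - 8) + ((17 + 6)*(-16 - 8))³ - 5*(-16 - 8)²*(17 + 6)²)/(-4 + (17 + 6)*(-16 - 8)) = -15*(10 + 23*(-24) + (23*(-24))³ - 5*(23*(-24))²)/(-4 + 23*(-24)) = -15*(10 - 552 + (-552)³ - 5*(-552)²)/(-4 - 552) = -15*(10 - 552 - 168196608 - 5*304704)/(-556) = -(-15)*(10 - 552 - 168196608 - 1523520)/556 = -(-15)*(-169720670)/556 = -15*84860335/278 = -1272905025/278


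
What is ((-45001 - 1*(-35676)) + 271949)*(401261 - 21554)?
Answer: 99720171168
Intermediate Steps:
((-45001 - 1*(-35676)) + 271949)*(401261 - 21554) = ((-45001 + 35676) + 271949)*379707 = (-9325 + 271949)*379707 = 262624*379707 = 99720171168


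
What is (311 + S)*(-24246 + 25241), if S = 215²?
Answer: 46303320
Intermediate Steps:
S = 46225
(311 + S)*(-24246 + 25241) = (311 + 46225)*(-24246 + 25241) = 46536*995 = 46303320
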